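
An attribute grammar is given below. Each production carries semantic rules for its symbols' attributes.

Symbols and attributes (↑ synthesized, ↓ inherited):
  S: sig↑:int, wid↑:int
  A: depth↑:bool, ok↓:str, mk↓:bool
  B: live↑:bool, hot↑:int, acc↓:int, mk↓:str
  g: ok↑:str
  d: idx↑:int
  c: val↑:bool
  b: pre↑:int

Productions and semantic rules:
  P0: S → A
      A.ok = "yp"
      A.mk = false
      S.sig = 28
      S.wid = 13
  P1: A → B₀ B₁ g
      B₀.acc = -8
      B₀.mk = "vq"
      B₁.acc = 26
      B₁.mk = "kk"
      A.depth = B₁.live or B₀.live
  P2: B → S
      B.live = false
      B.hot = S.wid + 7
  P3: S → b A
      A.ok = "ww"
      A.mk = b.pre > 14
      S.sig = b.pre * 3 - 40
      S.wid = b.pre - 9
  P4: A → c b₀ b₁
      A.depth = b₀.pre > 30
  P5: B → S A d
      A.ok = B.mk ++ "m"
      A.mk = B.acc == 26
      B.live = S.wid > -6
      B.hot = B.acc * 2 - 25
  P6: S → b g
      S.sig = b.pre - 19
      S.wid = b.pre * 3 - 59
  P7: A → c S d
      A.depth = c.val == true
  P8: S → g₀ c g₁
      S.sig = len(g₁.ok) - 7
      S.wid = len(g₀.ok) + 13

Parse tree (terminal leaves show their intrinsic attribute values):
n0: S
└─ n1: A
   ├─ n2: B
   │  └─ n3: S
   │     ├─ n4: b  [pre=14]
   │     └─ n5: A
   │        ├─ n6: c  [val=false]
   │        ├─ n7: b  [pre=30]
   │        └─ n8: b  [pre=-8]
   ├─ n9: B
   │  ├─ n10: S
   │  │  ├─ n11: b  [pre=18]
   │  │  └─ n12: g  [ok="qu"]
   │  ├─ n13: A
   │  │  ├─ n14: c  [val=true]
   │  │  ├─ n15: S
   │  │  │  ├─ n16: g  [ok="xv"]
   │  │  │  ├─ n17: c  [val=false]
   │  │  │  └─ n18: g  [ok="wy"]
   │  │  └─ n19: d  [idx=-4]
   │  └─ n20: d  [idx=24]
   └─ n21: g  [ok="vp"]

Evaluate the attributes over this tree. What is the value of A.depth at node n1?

1. n1.ok = "yp"  ["yp"]
2. n1.mk = false  [false]
3. n2.acc = -8  [-8]
4. n2.mk = "vq"  ["vq"]
5. n4.pre = 14  [terminal]
6. n5.ok = "ww"  ["ww"]
7. n5.mk = false  [b.pre > 14]
8. n6.val = false  [terminal]
9. n7.pre = 30  [terminal]
10. n8.pre = -8  [terminal]
11. n5.depth = false  [b₀.pre > 30]
12. n3.sig = 2  [b.pre * 3 - 40]
13. n3.wid = 5  [b.pre - 9]
14. n2.live = false  [false]
15. n2.hot = 12  [S.wid + 7]
16. n9.acc = 26  [26]
17. n9.mk = "kk"  ["kk"]
18. n11.pre = 18  [terminal]
19. n12.ok = "qu"  [terminal]
20. n10.sig = -1  [b.pre - 19]
21. n10.wid = -5  [b.pre * 3 - 59]
22. n13.ok = "kkm"  [B.mk ++ "m"]
23. n13.mk = true  [B.acc == 26]
24. n14.val = true  [terminal]
25. n16.ok = "xv"  [terminal]
26. n17.val = false  [terminal]
27. n18.ok = "wy"  [terminal]
28. n15.sig = -5  [len(g₁.ok) - 7]
29. n15.wid = 15  [len(g₀.ok) + 13]
30. n19.idx = -4  [terminal]
31. n13.depth = true  [c.val == true]
32. n20.idx = 24  [terminal]
33. n9.live = true  [S.wid > -6]
34. n9.hot = 27  [B.acc * 2 - 25]
35. n21.ok = "vp"  [terminal]
36. n1.depth = true  [B₁.live or B₀.live]
37. n0.sig = 28  [28]
38. n0.wid = 13  [13]

true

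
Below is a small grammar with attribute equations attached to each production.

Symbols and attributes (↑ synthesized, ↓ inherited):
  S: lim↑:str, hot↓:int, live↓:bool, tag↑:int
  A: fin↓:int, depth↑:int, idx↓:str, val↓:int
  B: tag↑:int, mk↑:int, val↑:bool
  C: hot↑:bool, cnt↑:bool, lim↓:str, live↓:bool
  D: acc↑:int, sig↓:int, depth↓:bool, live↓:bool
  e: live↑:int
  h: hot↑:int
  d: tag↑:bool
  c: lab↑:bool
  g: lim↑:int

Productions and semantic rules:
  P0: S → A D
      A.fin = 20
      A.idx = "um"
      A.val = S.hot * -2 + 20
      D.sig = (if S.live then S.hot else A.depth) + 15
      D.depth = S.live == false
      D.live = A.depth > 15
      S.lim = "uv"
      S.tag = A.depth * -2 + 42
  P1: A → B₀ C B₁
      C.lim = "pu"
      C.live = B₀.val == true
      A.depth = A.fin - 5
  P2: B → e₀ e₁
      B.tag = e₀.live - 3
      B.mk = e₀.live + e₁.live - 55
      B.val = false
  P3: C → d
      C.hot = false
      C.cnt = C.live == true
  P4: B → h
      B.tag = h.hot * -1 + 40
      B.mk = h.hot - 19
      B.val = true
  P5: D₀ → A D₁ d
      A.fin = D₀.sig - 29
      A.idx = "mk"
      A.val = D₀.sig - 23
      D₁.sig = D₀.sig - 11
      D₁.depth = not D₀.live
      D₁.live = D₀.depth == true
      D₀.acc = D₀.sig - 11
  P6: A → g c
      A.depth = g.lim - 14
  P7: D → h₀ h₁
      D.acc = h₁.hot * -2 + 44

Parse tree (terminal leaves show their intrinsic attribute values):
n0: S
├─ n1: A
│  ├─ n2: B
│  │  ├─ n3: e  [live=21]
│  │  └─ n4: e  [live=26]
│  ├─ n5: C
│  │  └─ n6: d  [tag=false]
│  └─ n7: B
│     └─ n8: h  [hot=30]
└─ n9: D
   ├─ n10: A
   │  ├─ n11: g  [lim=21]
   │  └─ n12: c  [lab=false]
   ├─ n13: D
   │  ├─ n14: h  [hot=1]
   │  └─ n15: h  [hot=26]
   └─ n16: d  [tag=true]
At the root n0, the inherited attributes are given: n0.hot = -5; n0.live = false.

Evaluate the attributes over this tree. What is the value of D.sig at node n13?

1. n0.hot = -5  [given at root]
2. n0.live = false  [given at root]
3. n1.fin = 20  [20]
4. n1.idx = "um"  ["um"]
5. n1.val = 30  [S.hot * -2 + 20]
6. n3.live = 21  [terminal]
7. n4.live = 26  [terminal]
8. n2.tag = 18  [e₀.live - 3]
9. n2.mk = -8  [e₀.live + e₁.live - 55]
10. n2.val = false  [false]
11. n5.lim = "pu"  ["pu"]
12. n5.live = false  [B₀.val == true]
13. n6.tag = false  [terminal]
14. n5.hot = false  [false]
15. n5.cnt = false  [C.live == true]
16. n8.hot = 30  [terminal]
17. n7.tag = 10  [h.hot * -1 + 40]
18. n7.mk = 11  [h.hot - 19]
19. n7.val = true  [true]
20. n1.depth = 15  [A.fin - 5]
21. n9.sig = 30  [(if S.live then S.hot else A.depth) + 15]
22. n9.depth = true  [S.live == false]
23. n9.live = false  [A.depth > 15]
24. n10.fin = 1  [D₀.sig - 29]
25. n10.idx = "mk"  ["mk"]
26. n10.val = 7  [D₀.sig - 23]
27. n11.lim = 21  [terminal]
28. n12.lab = false  [terminal]
29. n10.depth = 7  [g.lim - 14]
30. n13.sig = 19  [D₀.sig - 11]
31. n13.depth = true  [not D₀.live]
32. n13.live = true  [D₀.depth == true]
33. n14.hot = 1  [terminal]
34. n15.hot = 26  [terminal]
35. n13.acc = -8  [h₁.hot * -2 + 44]
36. n16.tag = true  [terminal]
37. n9.acc = 19  [D₀.sig - 11]
38. n0.lim = "uv"  ["uv"]
39. n0.tag = 12  [A.depth * -2 + 42]

19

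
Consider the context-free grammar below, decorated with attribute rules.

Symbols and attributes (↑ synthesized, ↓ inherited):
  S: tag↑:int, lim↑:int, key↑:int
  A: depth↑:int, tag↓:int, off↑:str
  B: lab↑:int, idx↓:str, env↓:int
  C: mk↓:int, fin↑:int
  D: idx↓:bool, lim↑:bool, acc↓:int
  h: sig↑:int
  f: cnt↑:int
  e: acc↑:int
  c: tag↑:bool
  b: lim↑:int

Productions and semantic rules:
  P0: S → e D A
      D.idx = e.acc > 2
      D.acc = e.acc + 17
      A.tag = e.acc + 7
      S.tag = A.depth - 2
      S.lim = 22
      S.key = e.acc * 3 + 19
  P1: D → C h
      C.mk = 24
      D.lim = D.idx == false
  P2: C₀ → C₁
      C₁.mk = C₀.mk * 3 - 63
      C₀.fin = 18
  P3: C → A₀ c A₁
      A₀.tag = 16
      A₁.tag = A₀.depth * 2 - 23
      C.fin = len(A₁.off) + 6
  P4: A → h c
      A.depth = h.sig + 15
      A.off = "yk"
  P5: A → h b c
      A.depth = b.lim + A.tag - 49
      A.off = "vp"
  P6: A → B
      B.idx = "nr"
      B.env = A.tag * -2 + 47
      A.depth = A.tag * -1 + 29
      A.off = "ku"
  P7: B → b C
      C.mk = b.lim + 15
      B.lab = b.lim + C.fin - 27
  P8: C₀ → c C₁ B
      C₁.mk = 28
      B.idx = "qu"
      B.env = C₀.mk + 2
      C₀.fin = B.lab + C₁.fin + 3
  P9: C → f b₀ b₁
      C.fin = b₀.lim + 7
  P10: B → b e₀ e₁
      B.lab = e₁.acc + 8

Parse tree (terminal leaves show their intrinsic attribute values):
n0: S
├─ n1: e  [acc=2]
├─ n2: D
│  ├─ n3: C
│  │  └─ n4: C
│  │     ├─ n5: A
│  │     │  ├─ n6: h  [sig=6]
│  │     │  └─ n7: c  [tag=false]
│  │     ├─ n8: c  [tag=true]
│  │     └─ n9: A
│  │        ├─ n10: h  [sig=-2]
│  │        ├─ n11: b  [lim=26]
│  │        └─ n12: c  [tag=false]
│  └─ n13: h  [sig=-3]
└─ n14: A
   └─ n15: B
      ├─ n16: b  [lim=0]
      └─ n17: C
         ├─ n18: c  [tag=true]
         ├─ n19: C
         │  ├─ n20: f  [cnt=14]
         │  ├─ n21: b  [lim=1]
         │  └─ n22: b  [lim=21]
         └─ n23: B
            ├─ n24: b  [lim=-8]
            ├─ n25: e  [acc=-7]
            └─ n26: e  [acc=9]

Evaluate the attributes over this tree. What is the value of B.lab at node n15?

1

1. n1.acc = 2  [terminal]
2. n2.idx = false  [e.acc > 2]
3. n2.acc = 19  [e.acc + 17]
4. n3.mk = 24  [24]
5. n4.mk = 9  [C₀.mk * 3 - 63]
6. n5.tag = 16  [16]
7. n6.sig = 6  [terminal]
8. n7.tag = false  [terminal]
9. n5.depth = 21  [h.sig + 15]
10. n5.off = "yk"  ["yk"]
11. n8.tag = true  [terminal]
12. n9.tag = 19  [A₀.depth * 2 - 23]
13. n10.sig = -2  [terminal]
14. n11.lim = 26  [terminal]
15. n12.tag = false  [terminal]
16. n9.depth = -4  [b.lim + A.tag - 49]
17. n9.off = "vp"  ["vp"]
18. n4.fin = 8  [len(A₁.off) + 6]
19. n3.fin = 18  [18]
20. n13.sig = -3  [terminal]
21. n2.lim = true  [D.idx == false]
22. n14.tag = 9  [e.acc + 7]
23. n15.idx = "nr"  ["nr"]
24. n15.env = 29  [A.tag * -2 + 47]
25. n16.lim = 0  [terminal]
26. n17.mk = 15  [b.lim + 15]
27. n18.tag = true  [terminal]
28. n19.mk = 28  [28]
29. n20.cnt = 14  [terminal]
30. n21.lim = 1  [terminal]
31. n22.lim = 21  [terminal]
32. n19.fin = 8  [b₀.lim + 7]
33. n23.idx = "qu"  ["qu"]
34. n23.env = 17  [C₀.mk + 2]
35. n24.lim = -8  [terminal]
36. n25.acc = -7  [terminal]
37. n26.acc = 9  [terminal]
38. n23.lab = 17  [e₁.acc + 8]
39. n17.fin = 28  [B.lab + C₁.fin + 3]
40. n15.lab = 1  [b.lim + C.fin - 27]
41. n14.depth = 20  [A.tag * -1 + 29]
42. n14.off = "ku"  ["ku"]
43. n0.tag = 18  [A.depth - 2]
44. n0.lim = 22  [22]
45. n0.key = 25  [e.acc * 3 + 19]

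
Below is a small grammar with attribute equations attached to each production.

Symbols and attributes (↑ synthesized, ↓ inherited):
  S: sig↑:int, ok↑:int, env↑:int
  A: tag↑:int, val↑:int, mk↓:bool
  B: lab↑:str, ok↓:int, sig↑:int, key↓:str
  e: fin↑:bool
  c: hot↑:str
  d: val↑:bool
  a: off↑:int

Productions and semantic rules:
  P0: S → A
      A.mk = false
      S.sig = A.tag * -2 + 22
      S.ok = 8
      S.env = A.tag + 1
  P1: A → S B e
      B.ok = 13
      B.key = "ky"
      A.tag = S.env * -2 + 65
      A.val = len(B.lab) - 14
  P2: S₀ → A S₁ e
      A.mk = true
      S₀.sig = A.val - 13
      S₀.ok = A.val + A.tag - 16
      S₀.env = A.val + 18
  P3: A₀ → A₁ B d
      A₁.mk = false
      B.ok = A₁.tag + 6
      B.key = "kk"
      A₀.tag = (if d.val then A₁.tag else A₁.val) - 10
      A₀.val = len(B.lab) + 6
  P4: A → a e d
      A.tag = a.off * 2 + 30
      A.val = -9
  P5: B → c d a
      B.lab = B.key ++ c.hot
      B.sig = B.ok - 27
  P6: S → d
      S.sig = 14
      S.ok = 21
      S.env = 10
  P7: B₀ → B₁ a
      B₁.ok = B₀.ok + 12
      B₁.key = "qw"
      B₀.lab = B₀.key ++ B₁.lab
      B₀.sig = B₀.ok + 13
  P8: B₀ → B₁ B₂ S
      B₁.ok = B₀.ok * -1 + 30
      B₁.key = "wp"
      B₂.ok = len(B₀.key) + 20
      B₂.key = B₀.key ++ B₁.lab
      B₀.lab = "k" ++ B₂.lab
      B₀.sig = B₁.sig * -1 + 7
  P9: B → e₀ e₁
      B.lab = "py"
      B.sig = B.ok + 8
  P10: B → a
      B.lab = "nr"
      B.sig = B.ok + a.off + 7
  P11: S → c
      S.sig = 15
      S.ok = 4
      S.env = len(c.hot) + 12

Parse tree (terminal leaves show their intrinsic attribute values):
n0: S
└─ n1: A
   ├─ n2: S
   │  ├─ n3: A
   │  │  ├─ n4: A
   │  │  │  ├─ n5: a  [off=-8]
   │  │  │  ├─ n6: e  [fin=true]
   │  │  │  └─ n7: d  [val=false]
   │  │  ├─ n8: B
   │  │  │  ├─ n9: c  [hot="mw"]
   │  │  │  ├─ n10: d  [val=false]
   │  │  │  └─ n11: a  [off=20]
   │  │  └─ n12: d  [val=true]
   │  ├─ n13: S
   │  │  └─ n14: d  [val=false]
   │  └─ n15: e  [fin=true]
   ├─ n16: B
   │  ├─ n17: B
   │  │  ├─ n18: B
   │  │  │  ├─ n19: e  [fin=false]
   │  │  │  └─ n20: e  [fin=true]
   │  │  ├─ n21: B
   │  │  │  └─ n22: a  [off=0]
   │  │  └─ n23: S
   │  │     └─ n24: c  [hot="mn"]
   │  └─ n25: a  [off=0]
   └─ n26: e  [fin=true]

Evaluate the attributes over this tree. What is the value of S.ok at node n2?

-2

1. n1.mk = false  [false]
2. n3.mk = true  [true]
3. n4.mk = false  [false]
4. n5.off = -8  [terminal]
5. n6.fin = true  [terminal]
6. n7.val = false  [terminal]
7. n4.tag = 14  [a.off * 2 + 30]
8. n4.val = -9  [-9]
9. n8.ok = 20  [A₁.tag + 6]
10. n8.key = "kk"  ["kk"]
11. n9.hot = "mw"  [terminal]
12. n10.val = false  [terminal]
13. n11.off = 20  [terminal]
14. n8.lab = "kkmw"  [B.key ++ c.hot]
15. n8.sig = -7  [B.ok - 27]
16. n12.val = true  [terminal]
17. n3.tag = 4  [(if d.val then A₁.tag else A₁.val) - 10]
18. n3.val = 10  [len(B.lab) + 6]
19. n14.val = false  [terminal]
20. n13.sig = 14  [14]
21. n13.ok = 21  [21]
22. n13.env = 10  [10]
23. n15.fin = true  [terminal]
24. n2.sig = -3  [A.val - 13]
25. n2.ok = -2  [A.val + A.tag - 16]
26. n2.env = 28  [A.val + 18]
27. n16.ok = 13  [13]
28. n16.key = "ky"  ["ky"]
29. n17.ok = 25  [B₀.ok + 12]
30. n17.key = "qw"  ["qw"]
31. n18.ok = 5  [B₀.ok * -1 + 30]
32. n18.key = "wp"  ["wp"]
33. n19.fin = false  [terminal]
34. n20.fin = true  [terminal]
35. n18.lab = "py"  ["py"]
36. n18.sig = 13  [B.ok + 8]
37. n21.ok = 22  [len(B₀.key) + 20]
38. n21.key = "qwpy"  [B₀.key ++ B₁.lab]
39. n22.off = 0  [terminal]
40. n21.lab = "nr"  ["nr"]
41. n21.sig = 29  [B.ok + a.off + 7]
42. n24.hot = "mn"  [terminal]
43. n23.sig = 15  [15]
44. n23.ok = 4  [4]
45. n23.env = 14  [len(c.hot) + 12]
46. n17.lab = "knr"  ["k" ++ B₂.lab]
47. n17.sig = -6  [B₁.sig * -1 + 7]
48. n25.off = 0  [terminal]
49. n16.lab = "kyknr"  [B₀.key ++ B₁.lab]
50. n16.sig = 26  [B₀.ok + 13]
51. n26.fin = true  [terminal]
52. n1.tag = 9  [S.env * -2 + 65]
53. n1.val = -9  [len(B.lab) - 14]
54. n0.sig = 4  [A.tag * -2 + 22]
55. n0.ok = 8  [8]
56. n0.env = 10  [A.tag + 1]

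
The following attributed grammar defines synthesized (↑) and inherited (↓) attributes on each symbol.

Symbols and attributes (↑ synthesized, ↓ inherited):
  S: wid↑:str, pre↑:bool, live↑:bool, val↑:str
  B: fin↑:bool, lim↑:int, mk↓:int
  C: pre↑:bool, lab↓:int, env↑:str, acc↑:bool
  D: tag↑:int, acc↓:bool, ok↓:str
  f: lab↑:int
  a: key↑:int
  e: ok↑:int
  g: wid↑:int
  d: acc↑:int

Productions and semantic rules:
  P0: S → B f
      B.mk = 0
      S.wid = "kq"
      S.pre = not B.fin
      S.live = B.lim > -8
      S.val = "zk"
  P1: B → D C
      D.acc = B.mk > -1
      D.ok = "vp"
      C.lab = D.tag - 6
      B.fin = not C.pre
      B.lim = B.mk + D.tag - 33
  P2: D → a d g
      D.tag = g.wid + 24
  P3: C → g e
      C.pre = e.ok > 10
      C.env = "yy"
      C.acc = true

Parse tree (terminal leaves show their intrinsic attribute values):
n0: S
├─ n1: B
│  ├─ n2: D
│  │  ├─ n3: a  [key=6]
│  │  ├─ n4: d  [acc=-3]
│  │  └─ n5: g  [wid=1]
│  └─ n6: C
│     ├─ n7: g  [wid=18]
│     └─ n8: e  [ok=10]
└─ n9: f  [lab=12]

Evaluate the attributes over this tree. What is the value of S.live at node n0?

1. n1.mk = 0  [0]
2. n2.acc = true  [B.mk > -1]
3. n2.ok = "vp"  ["vp"]
4. n3.key = 6  [terminal]
5. n4.acc = -3  [terminal]
6. n5.wid = 1  [terminal]
7. n2.tag = 25  [g.wid + 24]
8. n6.lab = 19  [D.tag - 6]
9. n7.wid = 18  [terminal]
10. n8.ok = 10  [terminal]
11. n6.pre = false  [e.ok > 10]
12. n6.env = "yy"  ["yy"]
13. n6.acc = true  [true]
14. n1.fin = true  [not C.pre]
15. n1.lim = -8  [B.mk + D.tag - 33]
16. n9.lab = 12  [terminal]
17. n0.wid = "kq"  ["kq"]
18. n0.pre = false  [not B.fin]
19. n0.live = false  [B.lim > -8]
20. n0.val = "zk"  ["zk"]

false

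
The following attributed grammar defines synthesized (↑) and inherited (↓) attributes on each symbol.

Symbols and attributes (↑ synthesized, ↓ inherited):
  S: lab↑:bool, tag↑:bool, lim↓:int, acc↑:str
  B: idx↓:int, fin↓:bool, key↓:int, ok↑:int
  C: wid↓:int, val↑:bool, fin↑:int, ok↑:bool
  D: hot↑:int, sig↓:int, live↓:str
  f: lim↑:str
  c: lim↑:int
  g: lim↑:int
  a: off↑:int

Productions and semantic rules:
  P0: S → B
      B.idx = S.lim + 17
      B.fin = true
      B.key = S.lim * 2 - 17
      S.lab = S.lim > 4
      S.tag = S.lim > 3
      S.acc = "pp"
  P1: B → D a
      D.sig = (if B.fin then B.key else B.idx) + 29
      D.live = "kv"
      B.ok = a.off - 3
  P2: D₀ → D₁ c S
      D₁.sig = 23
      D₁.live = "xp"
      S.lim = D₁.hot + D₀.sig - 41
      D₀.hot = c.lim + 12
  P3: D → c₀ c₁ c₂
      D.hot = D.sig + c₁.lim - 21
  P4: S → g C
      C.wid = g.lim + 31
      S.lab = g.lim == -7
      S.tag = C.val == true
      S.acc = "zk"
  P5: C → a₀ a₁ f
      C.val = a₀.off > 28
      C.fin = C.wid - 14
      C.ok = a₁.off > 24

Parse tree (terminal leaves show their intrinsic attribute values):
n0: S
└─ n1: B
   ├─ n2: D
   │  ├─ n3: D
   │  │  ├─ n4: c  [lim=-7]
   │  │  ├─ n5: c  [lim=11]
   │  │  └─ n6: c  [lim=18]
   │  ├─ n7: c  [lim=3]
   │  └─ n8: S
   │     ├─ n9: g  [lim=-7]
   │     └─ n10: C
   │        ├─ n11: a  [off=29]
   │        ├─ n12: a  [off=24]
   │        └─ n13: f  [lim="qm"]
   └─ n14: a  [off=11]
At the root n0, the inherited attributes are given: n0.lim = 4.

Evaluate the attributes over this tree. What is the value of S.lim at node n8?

1. n0.lim = 4  [given at root]
2. n1.idx = 21  [S.lim + 17]
3. n1.fin = true  [true]
4. n1.key = -9  [S.lim * 2 - 17]
5. n2.sig = 20  [(if B.fin then B.key else B.idx) + 29]
6. n2.live = "kv"  ["kv"]
7. n3.sig = 23  [23]
8. n3.live = "xp"  ["xp"]
9. n4.lim = -7  [terminal]
10. n5.lim = 11  [terminal]
11. n6.lim = 18  [terminal]
12. n3.hot = 13  [D.sig + c₁.lim - 21]
13. n7.lim = 3  [terminal]
14. n8.lim = -8  [D₁.hot + D₀.sig - 41]
15. n9.lim = -7  [terminal]
16. n10.wid = 24  [g.lim + 31]
17. n11.off = 29  [terminal]
18. n12.off = 24  [terminal]
19. n13.lim = "qm"  [terminal]
20. n10.val = true  [a₀.off > 28]
21. n10.fin = 10  [C.wid - 14]
22. n10.ok = false  [a₁.off > 24]
23. n8.lab = true  [g.lim == -7]
24. n8.tag = true  [C.val == true]
25. n8.acc = "zk"  ["zk"]
26. n2.hot = 15  [c.lim + 12]
27. n14.off = 11  [terminal]
28. n1.ok = 8  [a.off - 3]
29. n0.lab = false  [S.lim > 4]
30. n0.tag = true  [S.lim > 3]
31. n0.acc = "pp"  ["pp"]

-8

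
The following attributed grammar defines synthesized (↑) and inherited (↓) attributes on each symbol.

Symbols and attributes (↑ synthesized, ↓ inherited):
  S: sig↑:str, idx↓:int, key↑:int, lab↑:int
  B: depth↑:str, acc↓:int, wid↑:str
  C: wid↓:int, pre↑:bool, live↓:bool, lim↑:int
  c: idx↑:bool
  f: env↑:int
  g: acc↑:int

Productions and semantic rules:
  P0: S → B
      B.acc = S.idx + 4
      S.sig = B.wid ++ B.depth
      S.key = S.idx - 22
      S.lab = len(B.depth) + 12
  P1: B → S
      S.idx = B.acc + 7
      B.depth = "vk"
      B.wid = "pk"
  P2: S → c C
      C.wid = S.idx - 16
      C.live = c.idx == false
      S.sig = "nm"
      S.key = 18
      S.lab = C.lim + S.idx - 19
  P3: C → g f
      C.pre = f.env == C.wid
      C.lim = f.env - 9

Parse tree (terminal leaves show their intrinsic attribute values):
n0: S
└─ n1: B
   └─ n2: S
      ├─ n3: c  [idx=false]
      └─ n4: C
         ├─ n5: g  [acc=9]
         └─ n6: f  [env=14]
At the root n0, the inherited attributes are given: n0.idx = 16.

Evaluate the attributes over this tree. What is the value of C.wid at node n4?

1. n0.idx = 16  [given at root]
2. n1.acc = 20  [S.idx + 4]
3. n2.idx = 27  [B.acc + 7]
4. n3.idx = false  [terminal]
5. n4.wid = 11  [S.idx - 16]
6. n4.live = true  [c.idx == false]
7. n5.acc = 9  [terminal]
8. n6.env = 14  [terminal]
9. n4.pre = false  [f.env == C.wid]
10. n4.lim = 5  [f.env - 9]
11. n2.sig = "nm"  ["nm"]
12. n2.key = 18  [18]
13. n2.lab = 13  [C.lim + S.idx - 19]
14. n1.depth = "vk"  ["vk"]
15. n1.wid = "pk"  ["pk"]
16. n0.sig = "pkvk"  [B.wid ++ B.depth]
17. n0.key = -6  [S.idx - 22]
18. n0.lab = 14  [len(B.depth) + 12]

11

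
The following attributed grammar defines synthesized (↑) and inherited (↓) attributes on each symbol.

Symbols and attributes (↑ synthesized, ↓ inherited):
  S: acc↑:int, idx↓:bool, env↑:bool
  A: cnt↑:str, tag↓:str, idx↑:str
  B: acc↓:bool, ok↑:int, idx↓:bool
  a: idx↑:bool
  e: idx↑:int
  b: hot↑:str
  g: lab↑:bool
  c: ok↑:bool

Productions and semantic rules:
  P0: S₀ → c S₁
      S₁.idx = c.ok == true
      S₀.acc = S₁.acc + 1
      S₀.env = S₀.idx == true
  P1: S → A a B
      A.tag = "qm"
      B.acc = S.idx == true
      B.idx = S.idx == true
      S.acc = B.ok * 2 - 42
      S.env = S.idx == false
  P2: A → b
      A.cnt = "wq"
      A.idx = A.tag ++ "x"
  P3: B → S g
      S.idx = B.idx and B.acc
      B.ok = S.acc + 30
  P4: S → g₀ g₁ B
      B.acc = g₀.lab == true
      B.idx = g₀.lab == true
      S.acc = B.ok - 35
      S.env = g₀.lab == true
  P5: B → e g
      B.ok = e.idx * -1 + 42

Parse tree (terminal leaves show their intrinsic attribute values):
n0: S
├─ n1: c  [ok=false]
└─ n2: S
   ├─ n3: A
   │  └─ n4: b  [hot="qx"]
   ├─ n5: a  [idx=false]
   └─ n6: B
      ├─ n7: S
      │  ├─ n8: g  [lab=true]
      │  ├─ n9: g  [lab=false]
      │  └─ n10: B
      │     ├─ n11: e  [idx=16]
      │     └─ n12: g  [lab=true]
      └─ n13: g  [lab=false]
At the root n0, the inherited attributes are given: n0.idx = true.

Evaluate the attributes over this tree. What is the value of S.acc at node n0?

1. n0.idx = true  [given at root]
2. n1.ok = false  [terminal]
3. n2.idx = false  [c.ok == true]
4. n3.tag = "qm"  ["qm"]
5. n4.hot = "qx"  [terminal]
6. n3.cnt = "wq"  ["wq"]
7. n3.idx = "qmx"  [A.tag ++ "x"]
8. n5.idx = false  [terminal]
9. n6.acc = false  [S.idx == true]
10. n6.idx = false  [S.idx == true]
11. n7.idx = false  [B.idx and B.acc]
12. n8.lab = true  [terminal]
13. n9.lab = false  [terminal]
14. n10.acc = true  [g₀.lab == true]
15. n10.idx = true  [g₀.lab == true]
16. n11.idx = 16  [terminal]
17. n12.lab = true  [terminal]
18. n10.ok = 26  [e.idx * -1 + 42]
19. n7.acc = -9  [B.ok - 35]
20. n7.env = true  [g₀.lab == true]
21. n13.lab = false  [terminal]
22. n6.ok = 21  [S.acc + 30]
23. n2.acc = 0  [B.ok * 2 - 42]
24. n2.env = true  [S.idx == false]
25. n0.acc = 1  [S₁.acc + 1]
26. n0.env = true  [S₀.idx == true]

1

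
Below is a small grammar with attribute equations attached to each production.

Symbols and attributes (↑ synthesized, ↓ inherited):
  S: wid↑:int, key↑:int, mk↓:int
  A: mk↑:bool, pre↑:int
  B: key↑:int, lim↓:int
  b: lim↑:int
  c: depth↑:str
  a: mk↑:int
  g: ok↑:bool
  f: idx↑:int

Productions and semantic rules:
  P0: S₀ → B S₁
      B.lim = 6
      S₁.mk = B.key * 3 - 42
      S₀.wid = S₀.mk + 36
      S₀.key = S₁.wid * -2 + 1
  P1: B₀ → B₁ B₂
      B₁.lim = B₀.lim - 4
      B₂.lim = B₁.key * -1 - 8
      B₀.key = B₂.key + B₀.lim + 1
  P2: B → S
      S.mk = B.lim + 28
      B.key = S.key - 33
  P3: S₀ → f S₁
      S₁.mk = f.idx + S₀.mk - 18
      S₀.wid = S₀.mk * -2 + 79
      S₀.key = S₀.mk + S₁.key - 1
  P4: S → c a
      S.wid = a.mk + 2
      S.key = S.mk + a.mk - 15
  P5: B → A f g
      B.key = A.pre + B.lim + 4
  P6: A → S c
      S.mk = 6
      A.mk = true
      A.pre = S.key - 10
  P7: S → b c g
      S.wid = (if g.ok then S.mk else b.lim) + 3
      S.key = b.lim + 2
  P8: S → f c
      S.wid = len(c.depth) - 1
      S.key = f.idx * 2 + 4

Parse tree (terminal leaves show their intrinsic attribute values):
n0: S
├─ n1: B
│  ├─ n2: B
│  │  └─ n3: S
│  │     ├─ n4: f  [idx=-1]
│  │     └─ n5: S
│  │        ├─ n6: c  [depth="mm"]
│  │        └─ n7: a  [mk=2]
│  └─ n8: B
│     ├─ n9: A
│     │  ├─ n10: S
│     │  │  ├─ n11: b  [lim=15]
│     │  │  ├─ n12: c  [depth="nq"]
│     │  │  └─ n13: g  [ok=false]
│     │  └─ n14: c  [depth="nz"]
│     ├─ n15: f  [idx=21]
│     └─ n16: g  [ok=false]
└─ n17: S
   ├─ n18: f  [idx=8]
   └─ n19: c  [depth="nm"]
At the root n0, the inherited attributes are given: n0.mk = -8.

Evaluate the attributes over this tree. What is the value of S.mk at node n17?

1. n0.mk = -8  [given at root]
2. n1.lim = 6  [6]
3. n2.lim = 2  [B₀.lim - 4]
4. n3.mk = 30  [B.lim + 28]
5. n4.idx = -1  [terminal]
6. n5.mk = 11  [f.idx + S₀.mk - 18]
7. n6.depth = "mm"  [terminal]
8. n7.mk = 2  [terminal]
9. n5.wid = 4  [a.mk + 2]
10. n5.key = -2  [S.mk + a.mk - 15]
11. n3.wid = 19  [S₀.mk * -2 + 79]
12. n3.key = 27  [S₀.mk + S₁.key - 1]
13. n2.key = -6  [S.key - 33]
14. n8.lim = -2  [B₁.key * -1 - 8]
15. n10.mk = 6  [6]
16. n11.lim = 15  [terminal]
17. n12.depth = "nq"  [terminal]
18. n13.ok = false  [terminal]
19. n10.wid = 18  [(if g.ok then S.mk else b.lim) + 3]
20. n10.key = 17  [b.lim + 2]
21. n14.depth = "nz"  [terminal]
22. n9.mk = true  [true]
23. n9.pre = 7  [S.key - 10]
24. n15.idx = 21  [terminal]
25. n16.ok = false  [terminal]
26. n8.key = 9  [A.pre + B.lim + 4]
27. n1.key = 16  [B₂.key + B₀.lim + 1]
28. n17.mk = 6  [B.key * 3 - 42]
29. n18.idx = 8  [terminal]
30. n19.depth = "nm"  [terminal]
31. n17.wid = 1  [len(c.depth) - 1]
32. n17.key = 20  [f.idx * 2 + 4]
33. n0.wid = 28  [S₀.mk + 36]
34. n0.key = -1  [S₁.wid * -2 + 1]

6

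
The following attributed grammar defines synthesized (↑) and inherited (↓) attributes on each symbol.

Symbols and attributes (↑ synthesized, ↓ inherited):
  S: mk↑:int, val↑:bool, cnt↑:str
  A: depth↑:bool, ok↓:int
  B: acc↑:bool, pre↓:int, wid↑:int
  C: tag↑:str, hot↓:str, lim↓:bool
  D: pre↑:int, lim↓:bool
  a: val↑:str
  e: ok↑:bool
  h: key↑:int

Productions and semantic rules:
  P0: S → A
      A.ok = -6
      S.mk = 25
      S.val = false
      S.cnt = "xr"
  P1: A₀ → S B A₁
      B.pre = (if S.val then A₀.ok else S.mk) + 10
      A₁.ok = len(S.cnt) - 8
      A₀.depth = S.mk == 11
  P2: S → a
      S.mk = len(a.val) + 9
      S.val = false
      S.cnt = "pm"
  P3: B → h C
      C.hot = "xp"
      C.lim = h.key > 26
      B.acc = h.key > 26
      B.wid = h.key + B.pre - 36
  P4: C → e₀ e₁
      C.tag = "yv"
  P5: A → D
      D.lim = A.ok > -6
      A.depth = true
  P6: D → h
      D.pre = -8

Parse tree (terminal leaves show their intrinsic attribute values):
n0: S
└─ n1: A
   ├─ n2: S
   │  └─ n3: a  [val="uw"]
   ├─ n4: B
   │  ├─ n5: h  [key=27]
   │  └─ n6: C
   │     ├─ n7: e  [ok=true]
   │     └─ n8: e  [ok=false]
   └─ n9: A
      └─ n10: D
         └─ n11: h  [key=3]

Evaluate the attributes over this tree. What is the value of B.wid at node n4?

12

1. n1.ok = -6  [-6]
2. n3.val = "uw"  [terminal]
3. n2.mk = 11  [len(a.val) + 9]
4. n2.val = false  [false]
5. n2.cnt = "pm"  ["pm"]
6. n4.pre = 21  [(if S.val then A₀.ok else S.mk) + 10]
7. n5.key = 27  [terminal]
8. n6.hot = "xp"  ["xp"]
9. n6.lim = true  [h.key > 26]
10. n7.ok = true  [terminal]
11. n8.ok = false  [terminal]
12. n6.tag = "yv"  ["yv"]
13. n4.acc = true  [h.key > 26]
14. n4.wid = 12  [h.key + B.pre - 36]
15. n9.ok = -6  [len(S.cnt) - 8]
16. n10.lim = false  [A.ok > -6]
17. n11.key = 3  [terminal]
18. n10.pre = -8  [-8]
19. n9.depth = true  [true]
20. n1.depth = true  [S.mk == 11]
21. n0.mk = 25  [25]
22. n0.val = false  [false]
23. n0.cnt = "xr"  ["xr"]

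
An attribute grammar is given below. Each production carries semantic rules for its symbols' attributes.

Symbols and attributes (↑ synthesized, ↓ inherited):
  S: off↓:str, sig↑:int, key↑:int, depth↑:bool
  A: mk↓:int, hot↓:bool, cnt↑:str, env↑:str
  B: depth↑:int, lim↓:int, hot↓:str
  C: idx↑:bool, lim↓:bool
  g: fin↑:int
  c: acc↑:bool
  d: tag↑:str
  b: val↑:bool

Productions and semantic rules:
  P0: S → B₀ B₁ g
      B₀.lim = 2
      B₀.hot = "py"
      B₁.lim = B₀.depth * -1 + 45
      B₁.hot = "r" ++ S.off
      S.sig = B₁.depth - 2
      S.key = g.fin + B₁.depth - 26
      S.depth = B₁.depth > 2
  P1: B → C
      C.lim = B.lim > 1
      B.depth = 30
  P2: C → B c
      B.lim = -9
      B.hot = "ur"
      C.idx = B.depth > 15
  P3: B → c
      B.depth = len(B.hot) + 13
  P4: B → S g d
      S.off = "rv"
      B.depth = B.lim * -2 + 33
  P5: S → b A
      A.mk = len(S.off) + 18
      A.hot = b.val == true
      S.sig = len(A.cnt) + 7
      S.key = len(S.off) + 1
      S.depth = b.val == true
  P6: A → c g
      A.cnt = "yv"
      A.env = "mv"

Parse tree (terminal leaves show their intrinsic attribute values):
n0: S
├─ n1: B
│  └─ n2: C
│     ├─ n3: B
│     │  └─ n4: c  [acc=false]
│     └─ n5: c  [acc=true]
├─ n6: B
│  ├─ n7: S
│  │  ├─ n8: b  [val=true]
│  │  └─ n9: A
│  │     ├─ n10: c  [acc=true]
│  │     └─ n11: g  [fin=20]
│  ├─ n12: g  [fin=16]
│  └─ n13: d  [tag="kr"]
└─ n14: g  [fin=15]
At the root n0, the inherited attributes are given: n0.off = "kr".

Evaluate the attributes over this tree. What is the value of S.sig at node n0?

1

1. n0.off = "kr"  [given at root]
2. n1.lim = 2  [2]
3. n1.hot = "py"  ["py"]
4. n2.lim = true  [B.lim > 1]
5. n3.lim = -9  [-9]
6. n3.hot = "ur"  ["ur"]
7. n4.acc = false  [terminal]
8. n3.depth = 15  [len(B.hot) + 13]
9. n5.acc = true  [terminal]
10. n2.idx = false  [B.depth > 15]
11. n1.depth = 30  [30]
12. n6.lim = 15  [B₀.depth * -1 + 45]
13. n6.hot = "rkr"  ["r" ++ S.off]
14. n7.off = "rv"  ["rv"]
15. n8.val = true  [terminal]
16. n9.mk = 20  [len(S.off) + 18]
17. n9.hot = true  [b.val == true]
18. n10.acc = true  [terminal]
19. n11.fin = 20  [terminal]
20. n9.cnt = "yv"  ["yv"]
21. n9.env = "mv"  ["mv"]
22. n7.sig = 9  [len(A.cnt) + 7]
23. n7.key = 3  [len(S.off) + 1]
24. n7.depth = true  [b.val == true]
25. n12.fin = 16  [terminal]
26. n13.tag = "kr"  [terminal]
27. n6.depth = 3  [B.lim * -2 + 33]
28. n14.fin = 15  [terminal]
29. n0.sig = 1  [B₁.depth - 2]
30. n0.key = -8  [g.fin + B₁.depth - 26]
31. n0.depth = true  [B₁.depth > 2]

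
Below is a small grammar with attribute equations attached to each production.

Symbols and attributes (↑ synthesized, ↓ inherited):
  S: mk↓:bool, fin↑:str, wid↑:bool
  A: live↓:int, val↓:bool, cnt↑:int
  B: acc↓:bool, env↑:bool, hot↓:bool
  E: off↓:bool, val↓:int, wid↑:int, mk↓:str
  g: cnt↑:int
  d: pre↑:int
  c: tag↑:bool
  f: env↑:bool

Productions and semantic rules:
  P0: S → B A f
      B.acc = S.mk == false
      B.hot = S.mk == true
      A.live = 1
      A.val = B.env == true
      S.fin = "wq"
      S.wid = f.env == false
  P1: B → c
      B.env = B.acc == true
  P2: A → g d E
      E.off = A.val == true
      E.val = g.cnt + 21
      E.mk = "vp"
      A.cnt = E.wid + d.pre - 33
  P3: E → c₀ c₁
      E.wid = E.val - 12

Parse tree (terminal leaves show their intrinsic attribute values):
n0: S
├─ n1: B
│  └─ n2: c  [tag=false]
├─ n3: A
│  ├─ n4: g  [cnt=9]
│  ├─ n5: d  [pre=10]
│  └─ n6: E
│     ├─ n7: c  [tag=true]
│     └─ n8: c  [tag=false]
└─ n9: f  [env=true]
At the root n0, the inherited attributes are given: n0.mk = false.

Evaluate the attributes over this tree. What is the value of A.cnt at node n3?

-5

1. n0.mk = false  [given at root]
2. n1.acc = true  [S.mk == false]
3. n1.hot = false  [S.mk == true]
4. n2.tag = false  [terminal]
5. n1.env = true  [B.acc == true]
6. n3.live = 1  [1]
7. n3.val = true  [B.env == true]
8. n4.cnt = 9  [terminal]
9. n5.pre = 10  [terminal]
10. n6.off = true  [A.val == true]
11. n6.val = 30  [g.cnt + 21]
12. n6.mk = "vp"  ["vp"]
13. n7.tag = true  [terminal]
14. n8.tag = false  [terminal]
15. n6.wid = 18  [E.val - 12]
16. n3.cnt = -5  [E.wid + d.pre - 33]
17. n9.env = true  [terminal]
18. n0.fin = "wq"  ["wq"]
19. n0.wid = false  [f.env == false]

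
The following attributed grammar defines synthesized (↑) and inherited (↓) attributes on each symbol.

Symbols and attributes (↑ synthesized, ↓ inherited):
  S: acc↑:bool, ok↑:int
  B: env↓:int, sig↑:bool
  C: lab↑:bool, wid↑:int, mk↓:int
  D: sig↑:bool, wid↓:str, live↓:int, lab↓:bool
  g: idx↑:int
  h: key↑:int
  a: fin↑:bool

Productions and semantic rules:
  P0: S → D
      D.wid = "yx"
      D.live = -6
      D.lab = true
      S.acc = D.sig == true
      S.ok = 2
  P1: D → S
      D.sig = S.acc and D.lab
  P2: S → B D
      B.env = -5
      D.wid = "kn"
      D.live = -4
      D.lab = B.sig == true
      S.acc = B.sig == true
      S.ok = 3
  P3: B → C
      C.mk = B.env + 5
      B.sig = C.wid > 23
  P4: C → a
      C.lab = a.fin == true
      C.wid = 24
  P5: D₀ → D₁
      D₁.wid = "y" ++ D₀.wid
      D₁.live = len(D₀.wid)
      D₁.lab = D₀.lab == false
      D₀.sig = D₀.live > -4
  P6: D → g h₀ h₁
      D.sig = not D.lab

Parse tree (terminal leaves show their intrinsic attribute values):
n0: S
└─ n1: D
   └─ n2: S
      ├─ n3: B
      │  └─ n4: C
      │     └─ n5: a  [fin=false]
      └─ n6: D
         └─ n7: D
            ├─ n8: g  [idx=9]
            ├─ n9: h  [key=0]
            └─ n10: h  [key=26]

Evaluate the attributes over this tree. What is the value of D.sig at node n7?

true

1. n1.wid = "yx"  ["yx"]
2. n1.live = -6  [-6]
3. n1.lab = true  [true]
4. n3.env = -5  [-5]
5. n4.mk = 0  [B.env + 5]
6. n5.fin = false  [terminal]
7. n4.lab = false  [a.fin == true]
8. n4.wid = 24  [24]
9. n3.sig = true  [C.wid > 23]
10. n6.wid = "kn"  ["kn"]
11. n6.live = -4  [-4]
12. n6.lab = true  [B.sig == true]
13. n7.wid = "ykn"  ["y" ++ D₀.wid]
14. n7.live = 2  [len(D₀.wid)]
15. n7.lab = false  [D₀.lab == false]
16. n8.idx = 9  [terminal]
17. n9.key = 0  [terminal]
18. n10.key = 26  [terminal]
19. n7.sig = true  [not D.lab]
20. n6.sig = false  [D₀.live > -4]
21. n2.acc = true  [B.sig == true]
22. n2.ok = 3  [3]
23. n1.sig = true  [S.acc and D.lab]
24. n0.acc = true  [D.sig == true]
25. n0.ok = 2  [2]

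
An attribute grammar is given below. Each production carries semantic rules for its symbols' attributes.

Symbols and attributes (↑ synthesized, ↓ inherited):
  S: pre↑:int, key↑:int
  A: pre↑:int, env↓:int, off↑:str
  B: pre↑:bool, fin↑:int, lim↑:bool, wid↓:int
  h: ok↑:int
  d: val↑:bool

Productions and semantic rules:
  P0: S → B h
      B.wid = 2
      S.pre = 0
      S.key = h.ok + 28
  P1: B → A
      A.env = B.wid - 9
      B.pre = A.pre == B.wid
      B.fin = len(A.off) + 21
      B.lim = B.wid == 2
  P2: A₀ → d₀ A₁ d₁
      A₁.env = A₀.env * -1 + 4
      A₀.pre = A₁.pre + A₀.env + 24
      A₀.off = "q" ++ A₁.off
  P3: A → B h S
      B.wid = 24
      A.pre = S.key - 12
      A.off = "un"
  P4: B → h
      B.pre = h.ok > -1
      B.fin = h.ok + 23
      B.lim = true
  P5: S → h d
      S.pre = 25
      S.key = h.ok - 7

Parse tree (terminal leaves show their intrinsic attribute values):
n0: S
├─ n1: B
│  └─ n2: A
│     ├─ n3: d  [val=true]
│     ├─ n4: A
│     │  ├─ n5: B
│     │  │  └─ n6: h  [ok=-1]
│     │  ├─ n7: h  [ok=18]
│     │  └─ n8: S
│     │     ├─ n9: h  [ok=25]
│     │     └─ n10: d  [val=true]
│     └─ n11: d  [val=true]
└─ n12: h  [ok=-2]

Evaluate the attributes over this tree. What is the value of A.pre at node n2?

23

1. n1.wid = 2  [2]
2. n2.env = -7  [B.wid - 9]
3. n3.val = true  [terminal]
4. n4.env = 11  [A₀.env * -1 + 4]
5. n5.wid = 24  [24]
6. n6.ok = -1  [terminal]
7. n5.pre = false  [h.ok > -1]
8. n5.fin = 22  [h.ok + 23]
9. n5.lim = true  [true]
10. n7.ok = 18  [terminal]
11. n9.ok = 25  [terminal]
12. n10.val = true  [terminal]
13. n8.pre = 25  [25]
14. n8.key = 18  [h.ok - 7]
15. n4.pre = 6  [S.key - 12]
16. n4.off = "un"  ["un"]
17. n11.val = true  [terminal]
18. n2.pre = 23  [A₁.pre + A₀.env + 24]
19. n2.off = "qun"  ["q" ++ A₁.off]
20. n1.pre = false  [A.pre == B.wid]
21. n1.fin = 24  [len(A.off) + 21]
22. n1.lim = true  [B.wid == 2]
23. n12.ok = -2  [terminal]
24. n0.pre = 0  [0]
25. n0.key = 26  [h.ok + 28]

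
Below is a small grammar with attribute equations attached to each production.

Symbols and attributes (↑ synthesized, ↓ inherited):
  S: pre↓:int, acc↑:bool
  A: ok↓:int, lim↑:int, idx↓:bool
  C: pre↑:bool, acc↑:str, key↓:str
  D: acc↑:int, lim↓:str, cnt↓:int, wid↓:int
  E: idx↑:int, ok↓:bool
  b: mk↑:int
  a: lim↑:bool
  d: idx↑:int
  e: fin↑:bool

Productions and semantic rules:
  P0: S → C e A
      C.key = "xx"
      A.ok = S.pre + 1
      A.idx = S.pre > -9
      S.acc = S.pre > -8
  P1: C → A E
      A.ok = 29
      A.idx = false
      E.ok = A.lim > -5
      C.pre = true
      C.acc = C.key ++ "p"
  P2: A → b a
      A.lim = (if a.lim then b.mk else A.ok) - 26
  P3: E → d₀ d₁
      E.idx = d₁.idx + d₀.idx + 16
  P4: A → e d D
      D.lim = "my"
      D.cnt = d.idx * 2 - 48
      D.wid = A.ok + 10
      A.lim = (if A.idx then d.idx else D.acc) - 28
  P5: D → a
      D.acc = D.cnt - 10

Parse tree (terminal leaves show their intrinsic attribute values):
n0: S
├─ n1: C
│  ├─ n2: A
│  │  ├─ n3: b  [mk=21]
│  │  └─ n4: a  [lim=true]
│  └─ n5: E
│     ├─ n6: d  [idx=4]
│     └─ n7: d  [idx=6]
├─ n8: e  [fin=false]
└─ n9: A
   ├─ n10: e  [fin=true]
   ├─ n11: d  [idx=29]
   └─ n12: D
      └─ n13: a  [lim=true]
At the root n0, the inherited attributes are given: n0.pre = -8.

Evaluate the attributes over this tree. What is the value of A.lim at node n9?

1

1. n0.pre = -8  [given at root]
2. n1.key = "xx"  ["xx"]
3. n2.ok = 29  [29]
4. n2.idx = false  [false]
5. n3.mk = 21  [terminal]
6. n4.lim = true  [terminal]
7. n2.lim = -5  [(if a.lim then b.mk else A.ok) - 26]
8. n5.ok = false  [A.lim > -5]
9. n6.idx = 4  [terminal]
10. n7.idx = 6  [terminal]
11. n5.idx = 26  [d₁.idx + d₀.idx + 16]
12. n1.pre = true  [true]
13. n1.acc = "xxp"  [C.key ++ "p"]
14. n8.fin = false  [terminal]
15. n9.ok = -7  [S.pre + 1]
16. n9.idx = true  [S.pre > -9]
17. n10.fin = true  [terminal]
18. n11.idx = 29  [terminal]
19. n12.lim = "my"  ["my"]
20. n12.cnt = 10  [d.idx * 2 - 48]
21. n12.wid = 3  [A.ok + 10]
22. n13.lim = true  [terminal]
23. n12.acc = 0  [D.cnt - 10]
24. n9.lim = 1  [(if A.idx then d.idx else D.acc) - 28]
25. n0.acc = false  [S.pre > -8]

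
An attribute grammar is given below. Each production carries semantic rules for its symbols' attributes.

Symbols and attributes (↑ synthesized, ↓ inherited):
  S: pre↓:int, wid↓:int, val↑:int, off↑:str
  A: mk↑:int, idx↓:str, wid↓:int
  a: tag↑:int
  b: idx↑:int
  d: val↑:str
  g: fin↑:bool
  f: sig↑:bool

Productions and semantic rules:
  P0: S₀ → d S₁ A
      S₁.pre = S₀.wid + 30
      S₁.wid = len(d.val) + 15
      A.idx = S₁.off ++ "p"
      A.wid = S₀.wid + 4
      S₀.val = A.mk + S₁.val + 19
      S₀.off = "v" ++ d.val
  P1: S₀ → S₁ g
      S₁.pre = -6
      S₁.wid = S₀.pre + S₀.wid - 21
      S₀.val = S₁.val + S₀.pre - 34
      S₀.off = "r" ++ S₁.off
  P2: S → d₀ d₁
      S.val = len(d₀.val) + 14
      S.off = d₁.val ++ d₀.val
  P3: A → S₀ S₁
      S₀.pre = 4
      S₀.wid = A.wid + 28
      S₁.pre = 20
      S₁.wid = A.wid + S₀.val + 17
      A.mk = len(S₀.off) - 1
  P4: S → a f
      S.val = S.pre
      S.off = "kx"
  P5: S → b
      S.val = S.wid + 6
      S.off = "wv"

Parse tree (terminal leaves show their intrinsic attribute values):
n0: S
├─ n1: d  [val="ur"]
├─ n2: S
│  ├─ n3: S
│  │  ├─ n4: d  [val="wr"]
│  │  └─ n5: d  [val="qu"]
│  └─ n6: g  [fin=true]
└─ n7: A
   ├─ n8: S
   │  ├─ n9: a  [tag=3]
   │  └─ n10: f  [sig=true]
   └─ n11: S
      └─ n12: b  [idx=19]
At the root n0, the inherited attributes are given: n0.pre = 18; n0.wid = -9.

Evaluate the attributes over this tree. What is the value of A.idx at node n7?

1. n0.pre = 18  [given at root]
2. n0.wid = -9  [given at root]
3. n1.val = "ur"  [terminal]
4. n2.pre = 21  [S₀.wid + 30]
5. n2.wid = 17  [len(d.val) + 15]
6. n3.pre = -6  [-6]
7. n3.wid = 17  [S₀.pre + S₀.wid - 21]
8. n4.val = "wr"  [terminal]
9. n5.val = "qu"  [terminal]
10. n3.val = 16  [len(d₀.val) + 14]
11. n3.off = "quwr"  [d₁.val ++ d₀.val]
12. n6.fin = true  [terminal]
13. n2.val = 3  [S₁.val + S₀.pre - 34]
14. n2.off = "rquwr"  ["r" ++ S₁.off]
15. n7.idx = "rquwrp"  [S₁.off ++ "p"]
16. n7.wid = -5  [S₀.wid + 4]
17. n8.pre = 4  [4]
18. n8.wid = 23  [A.wid + 28]
19. n9.tag = 3  [terminal]
20. n10.sig = true  [terminal]
21. n8.val = 4  [S.pre]
22. n8.off = "kx"  ["kx"]
23. n11.pre = 20  [20]
24. n11.wid = 16  [A.wid + S₀.val + 17]
25. n12.idx = 19  [terminal]
26. n11.val = 22  [S.wid + 6]
27. n11.off = "wv"  ["wv"]
28. n7.mk = 1  [len(S₀.off) - 1]
29. n0.val = 23  [A.mk + S₁.val + 19]
30. n0.off = "vur"  ["v" ++ d.val]

"rquwrp"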